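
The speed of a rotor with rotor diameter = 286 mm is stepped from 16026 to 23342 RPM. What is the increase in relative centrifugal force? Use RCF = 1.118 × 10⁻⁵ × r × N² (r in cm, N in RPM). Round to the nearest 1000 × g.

46000 g

r = 286 mm / 2 = 143 mm = 14.3 cm
RCF₁ = 1.118 × 10⁻⁵ × 14.3 × (16026)² = 1.118 × 10⁻⁵ × 14.3 × 256,832,676 ≈ 41,060.9 × g
RCF₂ = 1.118 × 10⁻⁵ × 14.3 × (23342)² = 1.118 × 10⁻⁵ × 14.3 × 544,848,964 ≈ 87,107.2 × g
Increase = 87,107.2 − 41,060.9 = 46,046.3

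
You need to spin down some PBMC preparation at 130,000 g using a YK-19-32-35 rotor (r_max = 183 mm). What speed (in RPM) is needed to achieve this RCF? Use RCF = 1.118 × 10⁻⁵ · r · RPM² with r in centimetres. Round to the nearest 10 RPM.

r = 183 mm = 18.3 cm
RCF = 1.118 × 10⁻⁵ × r × N²
130,000 = 1.118 × 10⁻⁵ × 18.3 × N²
N² = 130,000 / (20.4594 × 10⁻⁵) = 635,404,753
N ≈ √635,404,753 ≈ 25,207.2

25210 RPM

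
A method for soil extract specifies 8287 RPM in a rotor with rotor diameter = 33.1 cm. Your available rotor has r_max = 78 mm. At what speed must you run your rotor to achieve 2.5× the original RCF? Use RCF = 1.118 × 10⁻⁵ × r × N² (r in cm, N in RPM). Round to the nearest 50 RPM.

≈ 19100 RPM

Original rotor: r = 33.1 / 2 = 16.55 cm
RCF_original = 1.118 × 10⁻⁵ × 16.55 × (8287)² = 1.118 × 10⁻⁵ × 16.55 × 68,674,369 ≈ 12,706.7 × g
Target RCF = 2.5 × 12,706.7 ≈ 31,766.8 × g
Your rotor: r = 78 mm = 7.8 cm
31,766.8 = 1.118 × 10⁻⁵ × 7.8 × N²
N² = 31,766.8 / (8.7204 × 10⁻⁵) = 364,281,455
N ≈ √364,281,455 ≈ 19,086.2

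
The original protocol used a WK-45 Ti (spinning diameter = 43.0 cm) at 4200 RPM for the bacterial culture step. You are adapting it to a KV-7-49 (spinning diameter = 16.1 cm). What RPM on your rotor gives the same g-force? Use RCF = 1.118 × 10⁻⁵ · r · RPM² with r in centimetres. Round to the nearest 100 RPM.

≈ 6900 RPM

Original rotor: r = 43.0 / 2 = 21.5 cm
RCF = 1.118 × 10⁻⁵ × r × N²
RCF_original = 1.118 × 10⁻⁵ × 21.5 × (4200)² = 1.118 × 10⁻⁵ × 21.5 × 17,640,000 ≈ 4,240.1 × g
Your rotor: r = 16.1 / 2 = 8.05 cm
4,240.1 = 1.118 × 10⁻⁵ × 8.05 × N²
N² = 4,240.1 / (8.9999 × 10⁻⁵) = 47,112,746
N ≈ √47,112,746 ≈ 6,863.9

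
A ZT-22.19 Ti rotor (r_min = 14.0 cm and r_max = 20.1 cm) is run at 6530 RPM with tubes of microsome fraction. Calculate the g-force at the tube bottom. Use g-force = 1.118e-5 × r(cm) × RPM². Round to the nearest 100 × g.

9600 g

Use r_max = 20.1 cm.
RCF = 1.118 × 10⁻⁵ × 20.1 × (6530)² = 1.118 × 10⁻⁵ × 20.1 × 42,640,900 ≈ 9,582.2 × g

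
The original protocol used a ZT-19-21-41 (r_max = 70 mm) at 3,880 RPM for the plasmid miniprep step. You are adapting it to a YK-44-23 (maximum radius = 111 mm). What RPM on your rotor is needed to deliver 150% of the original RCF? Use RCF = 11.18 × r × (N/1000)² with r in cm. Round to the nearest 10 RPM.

Original rotor: r = 70 mm = 7.0 cm
RCF_original = 11.18 × 7 × (3.88)² = 11.18 × 7 × 15.0544 ≈ 1,178.2 × g
Target RCF = 1.5 × 1,178.2 ≈ 1,767.3 × g
Your rotor: r = 111 mm = 11.1 cm
1,767.3 = 11.18 × 11.1 × (N/1000)²
(N/1000)² = 1,767.3 / 124.098 = 14.24116
N = 1000 × √14.24116 ≈ 3,773.7

≈ 3770 RPM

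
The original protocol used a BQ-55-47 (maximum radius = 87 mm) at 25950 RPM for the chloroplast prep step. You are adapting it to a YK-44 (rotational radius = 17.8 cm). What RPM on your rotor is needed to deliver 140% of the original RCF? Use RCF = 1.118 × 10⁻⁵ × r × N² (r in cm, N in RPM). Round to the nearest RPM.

≈ 21466 RPM

Original rotor: r = 87 mm = 8.7 cm
RCF = 1.118 × 10⁻⁵ × r × N²
RCF_original = 1.118 × 10⁻⁵ × 8.7 × (25950)² = 1.118 × 10⁻⁵ × 8.7 × 673,402,500 ≈ 65,499.2 × g
Target RCF = 1.4 × 65,499.2 ≈ 91,698.9 × g
91,698.9 = 1.118 × 10⁻⁵ × 17.8 × N²
N² = 91,698.9 / (19.9004 × 10⁻⁵) = 460,789,230
N ≈ √460,789,230 ≈ 21,466.0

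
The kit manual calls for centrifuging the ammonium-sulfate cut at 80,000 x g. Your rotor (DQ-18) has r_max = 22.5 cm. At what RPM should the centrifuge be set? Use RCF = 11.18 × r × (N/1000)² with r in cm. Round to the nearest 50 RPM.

RCF = 11.18 × r × (N/1000)²
80,000 = 11.18 × 22.5 × (N/1000)²
(N/1000)² = 80,000 / 251.55 = 318.0282
N = 1000 × √318.0282 ≈ 17,833.3

17850 RPM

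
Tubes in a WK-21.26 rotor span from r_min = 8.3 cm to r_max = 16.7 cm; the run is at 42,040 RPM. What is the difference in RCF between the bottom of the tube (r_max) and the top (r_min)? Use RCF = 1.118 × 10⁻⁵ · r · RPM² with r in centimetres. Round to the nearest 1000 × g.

≈ 166000 g

ΔRCF = 1.118 × 10⁻⁵ × (r_max − r_min) × N² = 1.118 × 10⁻⁵ × 8.4 × 1,767,361,600 ≈ 165,976.5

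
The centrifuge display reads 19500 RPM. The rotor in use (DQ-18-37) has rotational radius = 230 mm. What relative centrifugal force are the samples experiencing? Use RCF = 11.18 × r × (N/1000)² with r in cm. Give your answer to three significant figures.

r = 230 mm = 23.0 cm
RCF = 11.18 × r × (N/1000)²
RCF = 11.18 × 23 × (19.5)² = 11.18 × 23 × 380.25 ≈ 97,777.5 × g

RCF ≈ 97800 ×g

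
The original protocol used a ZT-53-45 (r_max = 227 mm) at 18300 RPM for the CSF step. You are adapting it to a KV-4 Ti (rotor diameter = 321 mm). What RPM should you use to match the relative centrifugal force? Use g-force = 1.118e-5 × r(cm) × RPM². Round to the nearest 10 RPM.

21760 RPM

Original rotor: r = 227 mm = 22.7 cm
RCF_original = 1.118 × 10⁻⁵ × 22.7 × (18300)² = 1.118 × 10⁻⁵ × 22.7 × 334,890,000 ≈ 84,990.4 × g
Your rotor: r = 321 mm / 2 = 160.5 mm = 16.05 cm
84,990.4 = 1.118 × 10⁻⁵ × 16.05 × N²
N² = 84,990.4 / (17.9439 × 10⁻⁵) = 473,645,083
N ≈ √473,645,083 ≈ 21,763.4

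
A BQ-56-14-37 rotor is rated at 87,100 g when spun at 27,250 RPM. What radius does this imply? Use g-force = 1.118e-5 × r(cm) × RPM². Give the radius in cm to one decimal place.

RCF = 1.118 × 10⁻⁵ × r × N²
87100 = 1.118 × 10⁻⁵ × r × (27250)²
r = 87100 / (1.118 × 10⁻⁵ × 742,562,500) = 87100 / 8301.849 ≈ 10.492 cm

10.5 cm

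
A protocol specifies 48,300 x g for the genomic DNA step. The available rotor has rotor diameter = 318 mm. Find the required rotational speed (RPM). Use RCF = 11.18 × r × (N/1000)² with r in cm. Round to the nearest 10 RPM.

N ≈ 16480 RPM

r = 318 mm / 2 = 159 mm = 15.9 cm
48,300 = 11.18 × 15.9 × (N/1000)²
(N/1000)² = 48,300 / 177.762 = 271.7116
N = 1000 × √271.7116 ≈ 16,483.7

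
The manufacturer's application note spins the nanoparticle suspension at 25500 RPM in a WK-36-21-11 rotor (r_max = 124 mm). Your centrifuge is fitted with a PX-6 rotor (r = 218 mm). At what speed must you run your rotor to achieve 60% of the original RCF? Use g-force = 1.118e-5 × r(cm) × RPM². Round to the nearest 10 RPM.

Original rotor: r = 124 mm = 12.4 cm
RCF = 1.118 × 10⁻⁵ × r × N²
RCF_original = 1.118 × 10⁻⁵ × 12.4 × (25500)² = 1.118 × 10⁻⁵ × 12.4 × 650,250,000 ≈ 90,145.5 × g
Target RCF = 0.6 × 90,145.5 ≈ 54,087.3 × g
Your rotor: r = 218 mm = 21.8 cm
54,087.3 = 1.118 × 10⁻⁵ × 21.8 × N²
N² = 54,087.3 / (24.3724 × 10⁻⁵) = 221,920,287
N ≈ √221,920,287 ≈ 14,897.0

≈ 14900 RPM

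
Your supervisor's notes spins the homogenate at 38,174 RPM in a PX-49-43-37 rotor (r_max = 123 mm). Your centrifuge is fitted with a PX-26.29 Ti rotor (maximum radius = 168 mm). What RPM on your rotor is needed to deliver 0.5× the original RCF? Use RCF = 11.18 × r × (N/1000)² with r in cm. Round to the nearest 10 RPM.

≈ 23100 RPM

Original rotor: r = 123 mm = 12.3 cm
RCF_original = 11.18 × 12.3 × (38.174)² = 11.18 × 12.3 × 1,457.254276 ≈ 200,392.9 × g
Target RCF = 0.5 × 200,392.9 ≈ 100,196.4 × g
Your rotor: r = 168 mm = 16.8 cm
100,196.4 = 11.18 × 16.8 × (N/1000)²
(N/1000)² = 100,196.4 / 187.824 = 533.459
N = 1000 × √533.459 ≈ 23,096.7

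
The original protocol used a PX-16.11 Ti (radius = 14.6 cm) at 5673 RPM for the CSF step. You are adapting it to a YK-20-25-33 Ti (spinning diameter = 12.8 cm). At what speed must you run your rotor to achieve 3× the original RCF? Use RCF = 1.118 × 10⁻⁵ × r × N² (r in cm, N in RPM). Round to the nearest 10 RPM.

14840 RPM

RCF_original = 1.118 × 10⁻⁵ × 14.6 × (5673)² = 1.118 × 10⁻⁵ × 14.6 × 32,182,929 ≈ 5,253.2 × g
Target RCF = 3 × 5,253.2 ≈ 15,759.6 × g
Your rotor: r = 12.8 / 2 = 6.4 cm
15,759.6 = 1.118 × 10⁻⁵ × 6.4 × N²
N² = 15,759.6 / (7.1552 × 10⁻⁵) = 220,253,801
N ≈ √220,253,801 ≈ 14,841.0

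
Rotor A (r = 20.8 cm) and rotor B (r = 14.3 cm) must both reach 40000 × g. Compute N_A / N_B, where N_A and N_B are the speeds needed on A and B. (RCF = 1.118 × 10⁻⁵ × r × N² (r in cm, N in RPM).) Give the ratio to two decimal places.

0.83

At fixed RCF, N ∝ 1/√r, so N_A/N_B = √(r_B/r_A) = √(14.3/20.8) = √0.687500 = 0.8292.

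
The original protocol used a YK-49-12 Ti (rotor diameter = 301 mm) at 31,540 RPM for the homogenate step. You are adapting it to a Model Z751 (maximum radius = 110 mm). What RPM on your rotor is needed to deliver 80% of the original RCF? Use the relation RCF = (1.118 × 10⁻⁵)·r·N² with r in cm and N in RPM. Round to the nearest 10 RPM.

Original rotor: r = 301 mm / 2 = 150.5 mm = 15.05 cm
RCF_original = 1.118 × 10⁻⁵ × 15.05 × (31540)² = 1.118 × 10⁻⁵ × 15.05 × 994,771,600 ≈ 167,379.3 × g
Target RCF = 0.8 × 167,379.3 ≈ 133,903.4 × g
Your rotor: r = 110 mm = 11.0 cm
133,903.4 = 1.118 × 10⁻⁵ × 11 × N²
N² = 133,903.4 / (12.298 × 10⁻⁵) = 1,088,822,573
N ≈ √1,088,822,573 ≈ 32,997.3

≈ 33000 RPM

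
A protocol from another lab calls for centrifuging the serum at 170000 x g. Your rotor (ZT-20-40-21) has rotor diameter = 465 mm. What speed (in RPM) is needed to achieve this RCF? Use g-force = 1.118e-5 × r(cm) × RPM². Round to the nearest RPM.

25574 RPM

r = 465 mm / 2 = 232.5 mm = 23.25 cm
RCF = 1.118 × 10⁻⁵ × r × N²
170,000 = 1.118 × 10⁻⁵ × 23.25 × N²
N² = 170,000 / (25.9935 × 10⁻⁵) = 654,009,656
N ≈ √654,009,656 ≈ 25,573.6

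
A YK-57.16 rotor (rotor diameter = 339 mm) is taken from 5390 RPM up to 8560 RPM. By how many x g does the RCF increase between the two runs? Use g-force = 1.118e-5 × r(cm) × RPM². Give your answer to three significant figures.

≈ 8380 x g

r = 339 mm / 2 = 169.5 mm = 16.95 cm
RCF₁ = 1.118 × 10⁻⁵ × 16.95 × (5390)² = 1.118 × 10⁻⁵ × 16.95 × 29,052,100 ≈ 5,505.4 × g
RCF₂ = 1.118 × 10⁻⁵ × 16.95 × (8560)² = 1.118 × 10⁻⁵ × 16.95 × 73,273,600 ≈ 13,885.4 × g
Increase = 13,885.4 − 5,505.4 = 8,380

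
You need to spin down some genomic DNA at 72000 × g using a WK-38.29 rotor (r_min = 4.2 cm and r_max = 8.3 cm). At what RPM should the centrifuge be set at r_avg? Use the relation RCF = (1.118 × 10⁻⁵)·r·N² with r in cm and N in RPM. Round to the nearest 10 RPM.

r_avg = (4.2 + 8.3) / 2 = 6.25 cm
72,000 = 1.118 × 10⁻⁵ × 6.25 × N²
N² = 72,000 / (6.9875 × 10⁻⁵) = 1,030,411,449
N ≈ √1,030,411,449 ≈ 32,100.0

≈ 32100 RPM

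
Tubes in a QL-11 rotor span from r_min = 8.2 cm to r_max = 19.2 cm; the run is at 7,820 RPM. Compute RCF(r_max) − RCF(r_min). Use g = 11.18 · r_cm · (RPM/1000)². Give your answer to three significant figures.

7520 x g

RCF_max = 11.18 × 19.2 × (7.82)² = 11.18 × 19.2 × 61.1524 ≈ 13,126.7 × g
RCF_min = 11.18 × 8.2 × (7.82)² = 11.18 × 8.2 × 61.1524 ≈ 5,606.2 × g
ΔRCF = 13,126.7 − 5,606.2 = 7,520.5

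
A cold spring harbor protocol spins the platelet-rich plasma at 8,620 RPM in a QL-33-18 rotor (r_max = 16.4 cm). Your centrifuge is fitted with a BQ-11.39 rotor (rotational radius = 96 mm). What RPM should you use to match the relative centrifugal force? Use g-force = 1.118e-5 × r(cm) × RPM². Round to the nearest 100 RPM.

≈ 11300 RPM

RCF = 1.118 × 10⁻⁵ × r × N²
RCF_original = 1.118 × 10⁻⁵ × 16.4 × (8620)² = 1.118 × 10⁻⁵ × 16.4 × 74,304,400 ≈ 13,623.9 × g
Your rotor: r = 96 mm = 9.6 cm
13,623.9 = 1.118 × 10⁻⁵ × 9.6 × N²
N² = 13,623.9 / (10.7328 × 10⁻⁵) = 126,937,053
N ≈ √126,937,053 ≈ 11,266.6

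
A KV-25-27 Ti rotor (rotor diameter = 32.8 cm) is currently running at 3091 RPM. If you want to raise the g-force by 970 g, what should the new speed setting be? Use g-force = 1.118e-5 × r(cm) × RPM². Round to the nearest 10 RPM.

≈ 3850 RPM

r = 32.8 / 2 = 16.4 cm
Current RCF = 1.118 × 10⁻⁵ × 16.4 × (3091)² = 1.118 × 10⁻⁵ × 16.4 × 9,554,281 ≈ 1,751.8 × g
Target RCF = 1,751.8 + 970 = 2,721.8 × g
N² = 2,721.8 / (18.3352 × 10⁻⁵) = 14,844,670
N ≈ √14,844,670 ≈ 3,852.9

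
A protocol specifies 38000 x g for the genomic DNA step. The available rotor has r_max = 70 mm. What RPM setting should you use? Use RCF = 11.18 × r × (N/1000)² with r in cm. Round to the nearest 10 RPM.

r = 70 mm = 7.0 cm
RCF = 11.18 × r × (N/1000)²
38,000 = 11.18 × 7 × (N/1000)²
(N/1000)² = 38,000 / 78.26 = 485.561
N = 1000 × √485.561 ≈ 22,035.4

≈ 22040 RPM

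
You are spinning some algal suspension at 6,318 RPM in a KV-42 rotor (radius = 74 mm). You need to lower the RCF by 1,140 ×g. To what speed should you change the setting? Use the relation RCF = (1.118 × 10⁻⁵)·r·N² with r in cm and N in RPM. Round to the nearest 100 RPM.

N₂ ≈ 5100 RPM

r = 74 mm = 7.4 cm
Current RCF = 1.118 × 10⁻⁵ × 7.4 × (6318)² = 1.118 × 10⁻⁵ × 7.4 × 39,917,124 ≈ 3,302.4 × g
Target RCF = 3,302.4 − 1,140 = 2,162.4 × g
N² = 2,162.4 / (8.2732 × 10⁻⁵) = 26,137,408
N ≈ √26,137,408 ≈ 5,112.5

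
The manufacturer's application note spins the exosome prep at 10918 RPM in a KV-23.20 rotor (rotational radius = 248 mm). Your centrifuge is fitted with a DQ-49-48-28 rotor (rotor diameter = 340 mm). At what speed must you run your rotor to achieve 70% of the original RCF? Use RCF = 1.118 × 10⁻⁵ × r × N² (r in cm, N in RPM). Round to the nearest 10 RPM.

≈ 11030 RPM

Original rotor: r = 248 mm = 24.8 cm
RCF_original = 1.118 × 10⁻⁵ × 24.8 × (10918)² = 1.118 × 10⁻⁵ × 24.8 × 119,202,724 ≈ 33,050.6 × g
Target RCF = 0.7 × 33,050.6 ≈ 23,135.4 × g
Your rotor: r = 340 mm / 2 = 170 mm = 17 cm
23,135.4 = 1.118 × 10⁻⁵ × 17 × N²
N² = 23,135.4 / (19.006 × 10⁻⁵) = 121,726,823
N ≈ √121,726,823 ≈ 11,033.0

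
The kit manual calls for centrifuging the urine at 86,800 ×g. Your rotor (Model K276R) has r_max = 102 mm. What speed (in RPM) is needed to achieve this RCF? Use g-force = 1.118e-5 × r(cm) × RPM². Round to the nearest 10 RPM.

r = 102 mm = 10.2 cm
RCF = 1.118 × 10⁻⁵ × r × N²
86,800 = 1.118 × 10⁻⁵ × 10.2 × N²
N² = 86,800 / (11.4036 × 10⁻⁵) = 761,163,141
N ≈ √761,163,141 ≈ 27,589.2

27590 RPM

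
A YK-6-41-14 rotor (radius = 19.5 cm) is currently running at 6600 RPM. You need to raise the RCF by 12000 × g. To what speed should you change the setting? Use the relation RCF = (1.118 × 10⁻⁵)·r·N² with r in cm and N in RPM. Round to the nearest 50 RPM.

9950 RPM

Current RCF = 1.118 × 10⁻⁵ × 19.5 × (6600)² = 1.118 × 10⁻⁵ × 19.5 × 43,560,000 ≈ 9,496.5 × g
Target RCF = 9,496.5 + 12,000 = 21,496.5 × g
N² = 21,496.5 / (21.801 × 10⁻⁵) = 98,603,275
N ≈ √98,603,275 ≈ 9,929.9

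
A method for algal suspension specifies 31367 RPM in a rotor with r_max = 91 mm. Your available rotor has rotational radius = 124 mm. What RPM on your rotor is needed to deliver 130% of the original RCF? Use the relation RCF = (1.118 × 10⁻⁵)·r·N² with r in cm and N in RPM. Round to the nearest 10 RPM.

Original rotor: r = 91 mm = 9.1 cm
RCF = 1.118 × 10⁻⁵ × r × N²
RCF_original = 1.118 × 10⁻⁵ × 9.1 × (31367)² = 1.118 × 10⁻⁵ × 9.1 × 983,888,689 ≈ 100,098.9 × g
Target RCF = 1.3 × 100,098.9 ≈ 130,128.6 × g
Your rotor: r = 124 mm = 12.4 cm
130,128.6 = 1.118 × 10⁻⁵ × 12.4 × N²
N² = 130,128.6 / (13.8632 × 10⁻⁵) = 938,662,069
N ≈ √938,662,069 ≈ 30,637.6

30640 RPM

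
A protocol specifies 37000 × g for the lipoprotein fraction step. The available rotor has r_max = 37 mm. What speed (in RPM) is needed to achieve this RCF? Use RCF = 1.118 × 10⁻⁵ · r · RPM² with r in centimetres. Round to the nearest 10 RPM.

N ≈ 29910 RPM

r = 37 mm = 3.7 cm
37,000 = 1.118 × 10⁻⁵ × 3.7 × N²
N² = 37,000 / (4.1366 × 10⁻⁵) = 894,454,383
N ≈ √894,454,383 ≈ 29,907.4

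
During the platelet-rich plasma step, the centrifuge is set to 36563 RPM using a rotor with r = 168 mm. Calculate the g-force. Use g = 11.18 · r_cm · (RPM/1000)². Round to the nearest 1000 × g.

RCF ≈ 251000 ×g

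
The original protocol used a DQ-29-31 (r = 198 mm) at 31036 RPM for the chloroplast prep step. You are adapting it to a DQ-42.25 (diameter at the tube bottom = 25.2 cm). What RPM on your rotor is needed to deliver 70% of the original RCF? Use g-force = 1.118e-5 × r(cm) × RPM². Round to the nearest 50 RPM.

32550 RPM

Original rotor: r = 198 mm = 19.8 cm
RCF = 1.118 × 10⁻⁵ × r × N²
RCF_original = 1.118 × 10⁻⁵ × 19.8 × (31036)² = 1.118 × 10⁻⁵ × 19.8 × 963,233,296 ≈ 213,225.2 × g
Target RCF = 0.7 × 213,225.2 ≈ 149,257.6 × g
Your rotor: r = 25.2 / 2 = 12.6 cm
149,257.6 = 1.118 × 10⁻⁵ × 12.6 × N²
N² = 149,257.6 / (14.0868 × 10⁻⁵) = 1,059,556,464
N ≈ √1,059,556,464 ≈ 32,550.8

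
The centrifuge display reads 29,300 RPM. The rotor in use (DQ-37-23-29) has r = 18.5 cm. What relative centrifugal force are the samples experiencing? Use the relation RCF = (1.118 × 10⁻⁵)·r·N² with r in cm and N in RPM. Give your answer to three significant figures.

178000 g

RCF = 1.118 × 10⁻⁵ × 18.5 × (29300)² = 1.118 × 10⁻⁵ × 18.5 × 858,490,000 ≈ 177,561.5 × g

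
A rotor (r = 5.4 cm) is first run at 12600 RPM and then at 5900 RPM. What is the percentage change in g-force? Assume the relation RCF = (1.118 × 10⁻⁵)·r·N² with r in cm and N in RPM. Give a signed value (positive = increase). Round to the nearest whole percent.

RCF ∝ N², so the ratio is (5900/12600)² = (0.468254)² = 0.2193.
Change = 0.2193 − 1 = -0.7807 → -78.1%.

-78%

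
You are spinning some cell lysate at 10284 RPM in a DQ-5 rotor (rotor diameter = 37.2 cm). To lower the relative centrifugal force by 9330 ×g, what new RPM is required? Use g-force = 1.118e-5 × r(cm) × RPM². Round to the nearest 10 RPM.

r = 37.2 / 2 = 18.6 cm
Current RCF = 1.118 × 10⁻⁵ × 18.6 × (10284)² = 1.118 × 10⁻⁵ × 18.6 × 105,760,656 ≈ 21,992.7 × g
Target RCF = 21,992.7 − 9,330 = 12,662.7 × g
N² = 12,662.7 / (20.7948 × 10⁻⁵) = 60,893,589
N ≈ √60,893,589 ≈ 7,803.4

N₂ ≈ 7800 RPM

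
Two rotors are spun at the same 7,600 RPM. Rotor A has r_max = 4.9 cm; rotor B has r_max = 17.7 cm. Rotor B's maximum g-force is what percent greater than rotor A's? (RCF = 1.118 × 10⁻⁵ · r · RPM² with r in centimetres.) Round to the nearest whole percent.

At equal RPM, RCF scales linearly with r: ratio = 17.7 / 4.9 = 3.6122.
So rotor B delivers 261.2% more g-force.

261%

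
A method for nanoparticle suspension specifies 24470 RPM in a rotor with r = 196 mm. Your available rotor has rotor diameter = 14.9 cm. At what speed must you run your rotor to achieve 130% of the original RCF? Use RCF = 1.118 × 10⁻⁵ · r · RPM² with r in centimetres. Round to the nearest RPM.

45254 RPM

Original rotor: r = 196 mm = 19.6 cm
RCF_original = 1.118 × 10⁻⁵ × 19.6 × (24470)² = 1.118 × 10⁻⁵ × 19.6 × 598,780,900 ≈ 131,209.7 × g
Target RCF = 1.3 × 131,209.7 ≈ 170,572.6 × g
Your rotor: r = 14.9 / 2 = 7.45 cm
170,572.6 = 1.118 × 10⁻⁵ × 7.45 × N²
N² = 170,572.6 / (8.3291 × 10⁻⁵) = 2,047,911,539
N ≈ √2,047,911,539 ≈ 45,253.9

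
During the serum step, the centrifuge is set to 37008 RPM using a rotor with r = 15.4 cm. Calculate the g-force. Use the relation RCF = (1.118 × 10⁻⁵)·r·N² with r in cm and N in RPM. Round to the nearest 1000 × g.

236000 ×g

RCF = 1.118 × 10⁻⁵ × 15.4 × (37008)² = 1.118 × 10⁻⁵ × 15.4 × 1,369,592,064 ≈ 235,805.4 × g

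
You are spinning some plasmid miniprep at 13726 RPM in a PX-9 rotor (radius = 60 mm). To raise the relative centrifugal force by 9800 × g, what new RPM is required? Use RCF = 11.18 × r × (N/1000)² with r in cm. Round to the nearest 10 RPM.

N₂ ≈ 18290 RPM

r = 60 mm = 6.0 cm
Current RCF = 11.18 × 6 × (13.726)² = 11.18 × 6 × 188.403076 ≈ 12,638.1 × g
Target RCF = 12,638.1 + 9,800 = 22,438.1 × g
(N/1000)² = 22,438.1 / 67.08 = 334.4976
N = 1000 × √334.4976 ≈ 18,289.3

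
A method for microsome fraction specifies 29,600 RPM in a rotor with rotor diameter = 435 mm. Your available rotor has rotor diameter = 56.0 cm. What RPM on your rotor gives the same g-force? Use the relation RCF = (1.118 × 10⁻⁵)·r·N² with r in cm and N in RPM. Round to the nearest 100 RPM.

Original rotor: r = 435 mm / 2 = 217.5 mm = 21.75 cm
RCF_original = 1.118 × 10⁻⁵ × 21.75 × (29600)² = 1.118 × 10⁻⁵ × 21.75 × 876,160,000 ≈ 213,051.4 × g
Your rotor: r = 56.0 / 2 = 28 cm
213,051.4 = 1.118 × 10⁻⁵ × 28 × N²
N² = 213,051.4 / (31.304 × 10⁻⁵) = 680,588,423
N ≈ √680,588,423 ≈ 26,088.1

26100 RPM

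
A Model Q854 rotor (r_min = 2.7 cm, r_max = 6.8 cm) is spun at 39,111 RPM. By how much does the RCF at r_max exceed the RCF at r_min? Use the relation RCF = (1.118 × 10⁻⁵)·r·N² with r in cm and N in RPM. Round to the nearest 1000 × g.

70000 g

RCF_max = 1.118 × 10⁻⁵ × 6.8 × (39111)² = 1.118 × 10⁻⁵ × 6.8 × 1,529,670,321 ≈ 116,291.7 × g
RCF_min = 1.118 × 10⁻⁵ × 2.7 × (39111)² = 1.118 × 10⁻⁵ × 2.7 × 1,529,670,321 ≈ 46,174.6 × g
ΔRCF = 116,291.7 − 46,174.6 = 70,117.1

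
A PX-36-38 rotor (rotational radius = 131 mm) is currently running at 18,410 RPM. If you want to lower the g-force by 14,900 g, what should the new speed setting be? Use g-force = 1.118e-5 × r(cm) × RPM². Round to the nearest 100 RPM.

N₂ ≈ 15400 RPM

r = 131 mm = 13.1 cm
Current RCF = 1.118 × 10⁻⁵ × 13.1 × (18410)² = 1.118 × 10⁻⁵ × 13.1 × 338,928,100 ≈ 49,638.7 × g
Target RCF = 49,638.7 − 14,900 = 34,738.7 × g
N² = 34,738.7 / (14.6458 × 10⁻⁵) = 237,192,233
N ≈ √237,192,233 ≈ 15,401.0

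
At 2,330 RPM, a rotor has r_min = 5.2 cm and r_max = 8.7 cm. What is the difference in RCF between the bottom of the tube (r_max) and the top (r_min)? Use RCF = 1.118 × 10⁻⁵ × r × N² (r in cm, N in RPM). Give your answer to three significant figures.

ΔRCF = 1.118 × 10⁻⁵ × (r_max − r_min) × N² = 1.118 × 10⁻⁵ × 3.5 × 5,428,900 ≈ 212.4

ΔRCF ≈ 212 x g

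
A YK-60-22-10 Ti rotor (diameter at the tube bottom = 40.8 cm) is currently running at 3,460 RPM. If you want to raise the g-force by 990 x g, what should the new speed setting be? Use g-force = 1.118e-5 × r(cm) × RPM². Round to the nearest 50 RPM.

4050 RPM

r = 40.8 / 2 = 20.4 cm
Current RCF = 1.118 × 10⁻⁵ × 20.4 × (3460)² = 1.118 × 10⁻⁵ × 20.4 × 11,971,600 ≈ 2,730.4 × g
Target RCF = 2,730.4 + 990 = 3,720.4 × g
N² = 3,720.4 / (22.8072 × 10⁻⁵) = 16,312,393
N ≈ √16,312,393 ≈ 4,038.9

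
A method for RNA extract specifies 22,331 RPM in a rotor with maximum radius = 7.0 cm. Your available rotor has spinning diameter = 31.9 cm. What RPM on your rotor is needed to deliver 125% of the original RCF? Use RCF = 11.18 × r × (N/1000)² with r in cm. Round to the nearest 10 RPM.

RCF = 11.18 × r × (N/1000)²
RCF_original = 11.18 × 7 × (22.331)² = 11.18 × 7 × 498.673561 ≈ 39,026.2 × g
Target RCF = 1.25 × 39,026.2 ≈ 48,782.8 × g
Your rotor: r = 31.9 / 2 = 15.95 cm
48,782.8 = 11.18 × 15.95 × (N/1000)²
(N/1000)² = 48,782.8 / 178.321 = 273.5673
N = 1000 × √273.5673 ≈ 16,539.9

16540 RPM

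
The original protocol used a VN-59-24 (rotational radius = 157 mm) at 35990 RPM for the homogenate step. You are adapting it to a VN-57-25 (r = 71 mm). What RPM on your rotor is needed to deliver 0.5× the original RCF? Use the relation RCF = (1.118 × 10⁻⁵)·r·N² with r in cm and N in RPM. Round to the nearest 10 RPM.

≈ 37840 RPM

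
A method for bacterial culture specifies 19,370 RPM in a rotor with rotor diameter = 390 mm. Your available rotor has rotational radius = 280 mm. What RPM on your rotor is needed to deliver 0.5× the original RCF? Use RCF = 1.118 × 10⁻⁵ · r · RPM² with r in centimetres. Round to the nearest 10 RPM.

11430 RPM

Original rotor: r = 390 mm / 2 = 195 mm = 19.5 cm
RCF = 1.118 × 10⁻⁵ × r × N²
RCF_original = 1.118 × 10⁻⁵ × 19.5 × (19370)² = 1.118 × 10⁻⁵ × 19.5 × 375,196,900 ≈ 81,796.7 × g
Target RCF = 0.5 × 81,796.7 ≈ 40,898.3 × g
Your rotor: r = 280 mm = 28.0 cm
40,898.3 = 1.118 × 10⁻⁵ × 28 × N²
N² = 40,898.3 / (31.304 × 10⁻⁵) = 130,648,799
N ≈ √130,648,799 ≈ 11,430.2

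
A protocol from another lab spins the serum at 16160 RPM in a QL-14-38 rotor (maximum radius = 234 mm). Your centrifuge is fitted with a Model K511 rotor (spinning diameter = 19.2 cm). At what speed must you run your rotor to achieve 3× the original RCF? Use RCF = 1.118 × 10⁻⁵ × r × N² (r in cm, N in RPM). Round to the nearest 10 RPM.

Original rotor: r = 234 mm = 23.4 cm
RCF_original = 1.118 × 10⁻⁵ × 23.4 × (16160)² = 1.118 × 10⁻⁵ × 23.4 × 261,145,600 ≈ 68,318.8 × g
Target RCF = 3 × 68,318.8 ≈ 204,956.4 × g
Your rotor: r = 19.2 / 2 = 9.6 cm
204,956.4 = 1.118 × 10⁻⁵ × 9.6 × N²
N² = 204,956.4 / (10.7328 × 10⁻⁵) = 1,909,626,565
N ≈ √1,909,626,565 ≈ 43,699.3

≈ 43700 RPM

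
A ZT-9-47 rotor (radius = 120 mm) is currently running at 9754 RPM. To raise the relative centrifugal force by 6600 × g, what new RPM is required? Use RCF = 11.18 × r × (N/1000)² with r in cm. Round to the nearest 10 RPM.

r = 120 mm = 12.0 cm
Current RCF = 11.18 × 12 × (9.754)² = 11.18 × 12 × 95.140516 ≈ 12,764.1 × g
Target RCF = 12,764.1 + 6,600 = 19,364.1 × g
(N/1000)² = 19,364.1 / 134.16 = 144.3359
N = 1000 × √144.3359 ≈ 12,014.0

12010 RPM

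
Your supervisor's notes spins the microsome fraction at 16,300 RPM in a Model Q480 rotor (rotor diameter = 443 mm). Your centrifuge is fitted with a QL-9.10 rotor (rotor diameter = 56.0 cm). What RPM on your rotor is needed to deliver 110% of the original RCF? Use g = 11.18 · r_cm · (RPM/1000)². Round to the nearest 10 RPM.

15210 RPM

Original rotor: r = 443 mm / 2 = 221.5 mm = 22.15 cm
RCF_original = 11.18 × 22.15 × (16.3)² = 11.18 × 22.15 × 265.69 ≈ 65,794.7 × g
Target RCF = 1.1 × 65,794.7 ≈ 72,374.2 × g
Your rotor: r = 56.0 / 2 = 28 cm
72,374.2 = 11.18 × 28 × (N/1000)²
(N/1000)² = 72,374.2 / 313.04 = 231.1979
N = 1000 × √231.1979 ≈ 15,205.2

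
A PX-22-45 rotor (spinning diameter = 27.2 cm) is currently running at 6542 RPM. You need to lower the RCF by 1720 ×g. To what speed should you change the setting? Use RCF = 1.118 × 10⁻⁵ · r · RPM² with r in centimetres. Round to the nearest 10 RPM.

5610 RPM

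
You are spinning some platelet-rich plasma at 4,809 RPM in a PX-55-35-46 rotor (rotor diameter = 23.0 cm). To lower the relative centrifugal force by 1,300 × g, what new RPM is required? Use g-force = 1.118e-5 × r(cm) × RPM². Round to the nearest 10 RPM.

r = 23.0 / 2 = 11.5 cm
Current RCF = 1.118 × 10⁻⁵ × 11.5 × (4809)² = 1.118 × 10⁻⁵ × 11.5 × 23,126,481 ≈ 2,973.4 × g
Target RCF = 2,973.4 − 1,300 = 1,673.4 × g
N² = 1,673.4 / (12.857 × 10⁻⁵) = 13,015,478
N ≈ √13,015,478 ≈ 3,607.7

≈ 3610 RPM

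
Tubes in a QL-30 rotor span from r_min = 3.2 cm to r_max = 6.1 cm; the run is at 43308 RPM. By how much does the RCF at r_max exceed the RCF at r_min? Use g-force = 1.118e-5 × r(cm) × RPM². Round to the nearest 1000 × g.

RCF_max = 1.118 × 10⁻⁵ × 6.1 × (43308)² = 1.118 × 10⁻⁵ × 6.1 × 1,875,582,864 ≈ 127,911 × g
RCF_min = 1.118 × 10⁻⁵ × 3.2 × (43308)² = 1.118 × 10⁻⁵ × 3.2 × 1,875,582,864 ≈ 67,100.9 × g
ΔRCF = 127,911 − 67,100.9 = 60,810.1

≈ 61000 ×g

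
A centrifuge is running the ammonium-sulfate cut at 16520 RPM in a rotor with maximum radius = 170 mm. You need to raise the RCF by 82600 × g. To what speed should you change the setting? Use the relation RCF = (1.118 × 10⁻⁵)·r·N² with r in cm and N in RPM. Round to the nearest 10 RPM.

r = 170 mm = 17.0 cm
Current RCF = 1.118 × 10⁻⁵ × 17 × (16520)² = 1.118 × 10⁻⁵ × 17 × 272,910,400 ≈ 51,869.4 × g
Target RCF = 51,869.4 + 82,600 = 134,469.4 × g
N² = 134,469.4 / (19.006 × 10⁻⁵) = 707,510,260
N ≈ √707,510,260 ≈ 26,599.1

N₂ ≈ 26600 RPM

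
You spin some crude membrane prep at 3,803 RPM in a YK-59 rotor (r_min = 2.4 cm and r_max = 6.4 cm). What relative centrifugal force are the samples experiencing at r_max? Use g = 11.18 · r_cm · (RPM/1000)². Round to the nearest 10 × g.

1030 × g

Use r_max = 6.4 cm.
RCF = 11.18 × 6.4 × (3.803)² = 11.18 × 6.4 × 14.462809 ≈ 1,034.8 × g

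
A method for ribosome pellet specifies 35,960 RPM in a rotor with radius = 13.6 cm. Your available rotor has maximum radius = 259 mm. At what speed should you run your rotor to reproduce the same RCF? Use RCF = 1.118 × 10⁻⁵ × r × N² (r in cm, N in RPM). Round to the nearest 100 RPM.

RCF = 1.118 × 10⁻⁵ × r × N²
RCF_original = 1.118 × 10⁻⁵ × 13.6 × (35960)² = 1.118 × 10⁻⁵ × 13.6 × 1,293,121,600 ≈ 196,616.6 × g
Your rotor: r = 259 mm = 25.9 cm
196,616.6 = 1.118 × 10⁻⁵ × 25.9 × N²
N² = 196,616.6 / (28.9562 × 10⁻⁵) = 679,013,821
N ≈ √679,013,821 ≈ 26,057.9

≈ 26100 RPM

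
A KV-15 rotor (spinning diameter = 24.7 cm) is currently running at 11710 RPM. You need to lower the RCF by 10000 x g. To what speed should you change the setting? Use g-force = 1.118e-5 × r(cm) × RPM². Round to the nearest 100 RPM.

r = 24.7 / 2 = 12.35 cm
Current RCF = 1.118 × 10⁻⁵ × 12.35 × (11710)² = 1.118 × 10⁻⁵ × 12.35 × 137,124,100 ≈ 18,933.1 × g
Target RCF = 18,933.1 − 10,000 = 8,933.1 × g
N² = 8,933.1 / (13.8073 × 10⁻⁵) = 64,698,384
N ≈ √64,698,384 ≈ 8,043.5

≈ 8000 RPM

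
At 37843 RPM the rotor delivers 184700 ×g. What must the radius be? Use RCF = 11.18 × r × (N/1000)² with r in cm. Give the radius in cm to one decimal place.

RCF = 11.18 × r × (N/1000)²
184700 = 11.18 × r × (37.843)²
r = 184700 / (11.18 × 1432.092649) = 184700 / 16010.8 ≈ 11.536 cm

≈ 11.5 cm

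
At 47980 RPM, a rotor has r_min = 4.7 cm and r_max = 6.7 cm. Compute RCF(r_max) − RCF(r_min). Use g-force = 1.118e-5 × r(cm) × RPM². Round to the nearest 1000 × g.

ΔRCF ≈ 51000 g

ΔRCF = 1.118 × 10⁻⁵ × (r_max − r_min) × N² = 1.118 × 10⁻⁵ × 2.0 × 2,302,080,400 ≈ 51,474.5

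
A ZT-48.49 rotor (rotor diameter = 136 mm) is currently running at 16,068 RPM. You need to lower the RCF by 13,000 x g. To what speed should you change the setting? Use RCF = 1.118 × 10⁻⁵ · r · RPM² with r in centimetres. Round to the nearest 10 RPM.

r = 136 mm / 2 = 68 mm = 6.8 cm
Current RCF = 1.118 × 10⁻⁵ × 6.8 × (16068)² = 1.118 × 10⁻⁵ × 6.8 × 258,180,624 ≈ 19,627.9 × g
Target RCF = 19,627.9 − 13,000 = 6,627.9 × g
N² = 6,627.9 / (7.6024 × 10⁻⁵) = 87,181,679
N ≈ √87,181,679 ≈ 9,337.1

N₂ ≈ 9340 RPM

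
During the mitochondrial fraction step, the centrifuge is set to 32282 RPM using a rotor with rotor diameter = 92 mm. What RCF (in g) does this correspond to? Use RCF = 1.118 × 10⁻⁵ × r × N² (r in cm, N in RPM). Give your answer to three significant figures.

53600 g

r = 92 mm / 2 = 46 mm = 4.6 cm
RCF = 1.118 × 10⁻⁵ × r × N²
RCF = 1.118 × 10⁻⁵ × 4.6 × (32282)² = 1.118 × 10⁻⁵ × 4.6 × 1,042,127,524 ≈ 53,594.5 × g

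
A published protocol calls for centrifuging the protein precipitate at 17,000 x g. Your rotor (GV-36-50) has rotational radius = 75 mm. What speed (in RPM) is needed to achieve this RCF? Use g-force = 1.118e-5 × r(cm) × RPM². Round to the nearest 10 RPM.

≈ 14240 RPM

r = 75 mm = 7.5 cm
RCF = 1.118 × 10⁻⁵ × r × N²
17,000 = 1.118 × 10⁻⁵ × 7.5 × N²
N² = 17,000 / (8.385 × 10⁻⁵) = 202,742,993
N ≈ √202,742,993 ≈ 14,238.8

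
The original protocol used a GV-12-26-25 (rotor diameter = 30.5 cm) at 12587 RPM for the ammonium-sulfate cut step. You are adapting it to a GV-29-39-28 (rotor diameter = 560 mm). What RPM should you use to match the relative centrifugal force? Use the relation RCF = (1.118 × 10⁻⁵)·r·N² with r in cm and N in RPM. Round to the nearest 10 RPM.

9290 RPM

Original rotor: r = 30.5 / 2 = 15.25 cm
RCF = 1.118 × 10⁻⁵ × r × N²
RCF_original = 1.118 × 10⁻⁵ × 15.25 × (12587)² = 1.118 × 10⁻⁵ × 15.25 × 158,432,569 ≈ 27,012 × g
Your rotor: r = 560 mm / 2 = 280 mm = 28 cm
27,012 = 1.118 × 10⁻⁵ × 28 × N²
N² = 27,012 / (31.304 × 10⁻⁵) = 86,289,292
N ≈ √86,289,292 ≈ 9,289.2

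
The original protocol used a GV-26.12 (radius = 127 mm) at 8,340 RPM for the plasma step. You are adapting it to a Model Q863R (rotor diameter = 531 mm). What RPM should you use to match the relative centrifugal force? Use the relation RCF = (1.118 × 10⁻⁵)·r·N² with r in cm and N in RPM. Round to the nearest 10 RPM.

5770 RPM

Original rotor: r = 127 mm = 12.7 cm
RCF_original = 1.118 × 10⁻⁵ × 12.7 × (8340)² = 1.118 × 10⁻⁵ × 12.7 × 69,555,600 ≈ 9,875.9 × g
Your rotor: r = 531 mm / 2 = 265.5 mm = 26.55 cm
9,875.9 = 1.118 × 10⁻⁵ × 26.55 × N²
N² = 9,875.9 / (29.6829 × 10⁻⁵) = 33,271,345
N ≈ √33,271,345 ≈ 5,768.1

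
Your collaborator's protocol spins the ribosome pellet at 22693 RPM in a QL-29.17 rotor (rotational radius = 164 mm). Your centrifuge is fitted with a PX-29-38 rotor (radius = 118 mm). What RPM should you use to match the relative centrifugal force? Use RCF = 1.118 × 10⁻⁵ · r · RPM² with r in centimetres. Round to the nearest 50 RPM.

26750 RPM

Original rotor: r = 164 mm = 16.4 cm
RCF_original = 1.118 × 10⁻⁵ × 16.4 × (22693)² = 1.118 × 10⁻⁵ × 16.4 × 514,972,249 ≈ 94,421.2 × g
Your rotor: r = 118 mm = 11.8 cm
94,421.2 = 1.118 × 10⁻⁵ × 11.8 × N²
N² = 94,421.2 / (13.1924 × 10⁻⁵) = 715,724,205
N ≈ √715,724,205 ≈ 26,753.0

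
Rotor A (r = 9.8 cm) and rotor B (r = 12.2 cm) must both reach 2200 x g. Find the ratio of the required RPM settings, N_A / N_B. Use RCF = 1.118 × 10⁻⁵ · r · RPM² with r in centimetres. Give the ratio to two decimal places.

1.12

At fixed RCF, N ∝ 1/√r, so N_A/N_B = √(r_B/r_A) = √(12.2/9.8) = √1.244898 = 1.1157.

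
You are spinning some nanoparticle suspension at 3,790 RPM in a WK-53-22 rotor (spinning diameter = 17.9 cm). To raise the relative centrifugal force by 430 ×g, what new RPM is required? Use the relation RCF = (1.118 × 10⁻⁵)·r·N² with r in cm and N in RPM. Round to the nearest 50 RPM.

r = 17.9 / 2 = 8.95 cm
Current RCF = 1.118 × 10⁻⁵ × 8.95 × (3790)² = 1.118 × 10⁻⁵ × 8.95 × 14,364,100 ≈ 1,437.3 × g
Target RCF = 1,437.3 + 430 = 1,867.3 × g
N² = 1,867.3 / (10.0061 × 10⁻⁵) = 18,661,616
N ≈ √18,661,616 ≈ 4,319.9

N₂ ≈ 4300 RPM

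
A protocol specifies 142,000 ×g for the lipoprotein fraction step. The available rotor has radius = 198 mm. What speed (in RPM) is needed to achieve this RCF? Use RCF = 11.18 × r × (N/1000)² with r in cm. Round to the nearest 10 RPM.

25330 RPM

r = 198 mm = 19.8 cm
RCF = 11.18 × r × (N/1000)²
142,000 = 11.18 × 19.8 × (N/1000)²
(N/1000)² = 142,000 / 221.364 = 641.4774
N = 1000 × √641.4774 ≈ 25,327.4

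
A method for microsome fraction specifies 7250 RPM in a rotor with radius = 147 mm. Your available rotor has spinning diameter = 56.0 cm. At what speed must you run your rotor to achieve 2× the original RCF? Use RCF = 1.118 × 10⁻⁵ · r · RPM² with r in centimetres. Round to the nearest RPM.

7429 RPM

Original rotor: r = 147 mm = 14.7 cm
RCF = 1.118 × 10⁻⁵ × r × N²
RCF_original = 1.118 × 10⁻⁵ × 14.7 × (7250)² = 1.118 × 10⁻⁵ × 14.7 × 52,562,500 ≈ 8,638.4 × g
Target RCF = 2 × 8,638.4 ≈ 17,276.8 × g
Your rotor: r = 56.0 / 2 = 28 cm
17,276.8 = 1.118 × 10⁻⁵ × 28 × N²
N² = 17,276.8 / (31.304 × 10⁻⁵) = 55,190,391
N ≈ √55,190,391 ≈ 7,429.0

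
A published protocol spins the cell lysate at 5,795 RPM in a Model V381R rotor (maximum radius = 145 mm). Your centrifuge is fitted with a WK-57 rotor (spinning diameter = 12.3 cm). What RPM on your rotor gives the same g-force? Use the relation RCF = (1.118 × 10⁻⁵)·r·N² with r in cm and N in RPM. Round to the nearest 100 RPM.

Original rotor: r = 145 mm = 14.5 cm
RCF_original = 1.118 × 10⁻⁵ × 14.5 × (5795)² = 1.118 × 10⁻⁵ × 14.5 × 33,582,025 ≈ 5,444 × g
Your rotor: r = 12.3 / 2 = 6.15 cm
5,444 = 1.118 × 10⁻⁵ × 6.15 × N²
N² = 5,444 / (6.8757 × 10⁻⁵) = 79,177,393
N ≈ √79,177,393 ≈ 8,898.2

8900 RPM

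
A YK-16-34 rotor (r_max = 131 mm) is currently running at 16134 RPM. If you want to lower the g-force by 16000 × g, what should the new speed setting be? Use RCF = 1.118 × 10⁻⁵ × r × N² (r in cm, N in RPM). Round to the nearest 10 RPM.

12290 RPM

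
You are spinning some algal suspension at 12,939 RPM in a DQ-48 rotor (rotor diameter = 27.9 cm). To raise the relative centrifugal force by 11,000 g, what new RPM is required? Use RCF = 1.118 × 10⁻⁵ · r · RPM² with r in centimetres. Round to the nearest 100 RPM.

N₂ ≈ 15400 RPM

r = 27.9 / 2 = 13.95 cm
Current RCF = 1.118 × 10⁻⁵ × 13.95 × (12939)² = 1.118 × 10⁻⁵ × 13.95 × 167,417,721 ≈ 26,110.6 × g
Target RCF = 26,110.6 + 11,000 = 37,110.6 × g
N² = 37,110.6 / (15.5961 × 10⁻⁵) = 237,947,949
N ≈ √237,947,949 ≈ 15,425.6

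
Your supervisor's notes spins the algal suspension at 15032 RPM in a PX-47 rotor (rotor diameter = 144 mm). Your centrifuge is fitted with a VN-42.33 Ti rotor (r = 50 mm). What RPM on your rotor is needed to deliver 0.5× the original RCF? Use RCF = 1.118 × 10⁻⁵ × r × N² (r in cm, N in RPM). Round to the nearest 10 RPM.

12760 RPM

Original rotor: r = 144 mm / 2 = 72 mm = 7.2 cm
RCF_original = 1.118 × 10⁻⁵ × 7.2 × (15032)² = 1.118 × 10⁻⁵ × 7.2 × 225,961,024 ≈ 18,189 × g
Target RCF = 0.5 × 18,189 ≈ 9,094.5 × g
Your rotor: r = 50 mm = 5.0 cm
9,094.5 = 1.118 × 10⁻⁵ × 5 × N²
N² = 9,094.5 / (5.59 × 10⁻⁵) = 162,692,308
N ≈ √162,692,308 ≈ 12,755.1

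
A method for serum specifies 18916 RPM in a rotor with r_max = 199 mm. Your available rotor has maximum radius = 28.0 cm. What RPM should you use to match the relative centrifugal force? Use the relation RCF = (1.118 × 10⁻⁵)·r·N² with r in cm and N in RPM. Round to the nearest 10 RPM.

15950 RPM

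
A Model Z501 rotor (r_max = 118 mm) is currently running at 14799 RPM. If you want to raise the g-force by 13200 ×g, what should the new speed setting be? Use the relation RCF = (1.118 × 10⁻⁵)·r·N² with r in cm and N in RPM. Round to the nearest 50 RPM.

N₂ ≈ 17850 RPM

r = 118 mm = 11.8 cm
Current RCF = 1.118 × 10⁻⁵ × 11.8 × (14799)² = 1.118 × 10⁻⁵ × 11.8 × 219,010,401 ≈ 28,892.7 × g
Target RCF = 28,892.7 + 13,200 = 42,092.7 × g
N² = 42,092.7 / (13.1924 × 10⁻⁵) = 319,067,797
N ≈ √319,067,797 ≈ 17,862.5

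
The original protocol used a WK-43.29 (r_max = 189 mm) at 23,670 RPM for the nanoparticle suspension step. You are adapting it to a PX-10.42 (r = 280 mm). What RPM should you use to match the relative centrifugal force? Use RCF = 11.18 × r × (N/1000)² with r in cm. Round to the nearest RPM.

19447 RPM

Original rotor: r = 189 mm = 18.9 cm
RCF = 11.18 × r × (N/1000)²
RCF_original = 11.18 × 18.9 × (23.67)² = 11.18 × 18.9 × 560.2689 ≈ 118,385.9 × g
Your rotor: r = 280 mm = 28.0 cm
118,385.9 = 11.18 × 28 × (N/1000)²
(N/1000)² = 118,385.9 / 313.04 = 378.1814
N = 1000 × √378.1814 ≈ 19,446.9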